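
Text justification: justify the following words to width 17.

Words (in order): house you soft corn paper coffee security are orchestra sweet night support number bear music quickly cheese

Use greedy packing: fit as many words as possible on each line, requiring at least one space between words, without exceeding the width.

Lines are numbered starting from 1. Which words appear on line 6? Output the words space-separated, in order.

Answer: number bear music

Derivation:
Line 1: ['house', 'you', 'soft'] (min_width=14, slack=3)
Line 2: ['corn', 'paper', 'coffee'] (min_width=17, slack=0)
Line 3: ['security', 'are'] (min_width=12, slack=5)
Line 4: ['orchestra', 'sweet'] (min_width=15, slack=2)
Line 5: ['night', 'support'] (min_width=13, slack=4)
Line 6: ['number', 'bear', 'music'] (min_width=17, slack=0)
Line 7: ['quickly', 'cheese'] (min_width=14, slack=3)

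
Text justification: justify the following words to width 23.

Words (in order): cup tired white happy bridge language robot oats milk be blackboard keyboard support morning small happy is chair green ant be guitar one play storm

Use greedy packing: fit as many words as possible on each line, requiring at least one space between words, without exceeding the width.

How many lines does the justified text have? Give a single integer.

Line 1: ['cup', 'tired', 'white', 'happy'] (min_width=21, slack=2)
Line 2: ['bridge', 'language', 'robot'] (min_width=21, slack=2)
Line 3: ['oats', 'milk', 'be', 'blackboard'] (min_width=23, slack=0)
Line 4: ['keyboard', 'support'] (min_width=16, slack=7)
Line 5: ['morning', 'small', 'happy', 'is'] (min_width=22, slack=1)
Line 6: ['chair', 'green', 'ant', 'be'] (min_width=18, slack=5)
Line 7: ['guitar', 'one', 'play', 'storm'] (min_width=21, slack=2)
Total lines: 7

Answer: 7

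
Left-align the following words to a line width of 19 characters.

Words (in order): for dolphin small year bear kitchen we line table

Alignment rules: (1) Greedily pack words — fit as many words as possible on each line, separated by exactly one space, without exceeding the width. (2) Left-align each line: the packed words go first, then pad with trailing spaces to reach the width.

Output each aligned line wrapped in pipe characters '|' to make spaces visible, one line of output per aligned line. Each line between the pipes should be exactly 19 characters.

Answer: |for dolphin small  |
|year bear kitchen  |
|we line table      |

Derivation:
Line 1: ['for', 'dolphin', 'small'] (min_width=17, slack=2)
Line 2: ['year', 'bear', 'kitchen'] (min_width=17, slack=2)
Line 3: ['we', 'line', 'table'] (min_width=13, slack=6)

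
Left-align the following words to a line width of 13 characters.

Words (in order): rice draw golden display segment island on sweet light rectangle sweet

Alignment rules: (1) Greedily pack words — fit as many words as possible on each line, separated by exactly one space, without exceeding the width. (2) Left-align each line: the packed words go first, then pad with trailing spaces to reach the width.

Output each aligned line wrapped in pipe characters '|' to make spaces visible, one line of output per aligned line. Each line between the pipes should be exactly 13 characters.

Line 1: ['rice', 'draw'] (min_width=9, slack=4)
Line 2: ['golden'] (min_width=6, slack=7)
Line 3: ['display'] (min_width=7, slack=6)
Line 4: ['segment'] (min_width=7, slack=6)
Line 5: ['island', 'on'] (min_width=9, slack=4)
Line 6: ['sweet', 'light'] (min_width=11, slack=2)
Line 7: ['rectangle'] (min_width=9, slack=4)
Line 8: ['sweet'] (min_width=5, slack=8)

Answer: |rice draw    |
|golden       |
|display      |
|segment      |
|island on    |
|sweet light  |
|rectangle    |
|sweet        |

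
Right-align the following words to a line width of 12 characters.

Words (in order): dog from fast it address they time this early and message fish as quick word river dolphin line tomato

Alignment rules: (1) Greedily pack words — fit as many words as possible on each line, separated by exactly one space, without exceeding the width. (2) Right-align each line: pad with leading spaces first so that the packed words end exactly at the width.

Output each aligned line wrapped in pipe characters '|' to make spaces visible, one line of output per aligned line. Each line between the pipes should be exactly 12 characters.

Line 1: ['dog', 'from'] (min_width=8, slack=4)
Line 2: ['fast', 'it'] (min_width=7, slack=5)
Line 3: ['address', 'they'] (min_width=12, slack=0)
Line 4: ['time', 'this'] (min_width=9, slack=3)
Line 5: ['early', 'and'] (min_width=9, slack=3)
Line 6: ['message', 'fish'] (min_width=12, slack=0)
Line 7: ['as', 'quick'] (min_width=8, slack=4)
Line 8: ['word', 'river'] (min_width=10, slack=2)
Line 9: ['dolphin', 'line'] (min_width=12, slack=0)
Line 10: ['tomato'] (min_width=6, slack=6)

Answer: |    dog from|
|     fast it|
|address they|
|   time this|
|   early and|
|message fish|
|    as quick|
|  word river|
|dolphin line|
|      tomato|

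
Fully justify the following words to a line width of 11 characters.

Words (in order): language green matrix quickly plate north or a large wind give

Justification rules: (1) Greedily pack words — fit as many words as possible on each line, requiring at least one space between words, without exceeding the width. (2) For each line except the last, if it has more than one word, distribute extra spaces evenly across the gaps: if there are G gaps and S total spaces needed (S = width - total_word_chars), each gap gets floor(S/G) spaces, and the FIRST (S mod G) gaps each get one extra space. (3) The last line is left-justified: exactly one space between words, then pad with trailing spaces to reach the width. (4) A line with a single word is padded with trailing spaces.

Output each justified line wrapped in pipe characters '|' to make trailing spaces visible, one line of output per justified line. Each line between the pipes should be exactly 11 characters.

Line 1: ['language'] (min_width=8, slack=3)
Line 2: ['green'] (min_width=5, slack=6)
Line 3: ['matrix'] (min_width=6, slack=5)
Line 4: ['quickly'] (min_width=7, slack=4)
Line 5: ['plate', 'north'] (min_width=11, slack=0)
Line 6: ['or', 'a', 'large'] (min_width=10, slack=1)
Line 7: ['wind', 'give'] (min_width=9, slack=2)

Answer: |language   |
|green      |
|matrix     |
|quickly    |
|plate north|
|or  a large|
|wind give  |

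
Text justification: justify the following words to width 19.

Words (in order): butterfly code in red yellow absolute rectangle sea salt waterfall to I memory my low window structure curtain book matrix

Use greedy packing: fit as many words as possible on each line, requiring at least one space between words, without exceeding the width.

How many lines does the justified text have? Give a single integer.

Answer: 7

Derivation:
Line 1: ['butterfly', 'code', 'in'] (min_width=17, slack=2)
Line 2: ['red', 'yellow', 'absolute'] (min_width=19, slack=0)
Line 3: ['rectangle', 'sea', 'salt'] (min_width=18, slack=1)
Line 4: ['waterfall', 'to', 'I'] (min_width=14, slack=5)
Line 5: ['memory', 'my', 'low'] (min_width=13, slack=6)
Line 6: ['window', 'structure'] (min_width=16, slack=3)
Line 7: ['curtain', 'book', 'matrix'] (min_width=19, slack=0)
Total lines: 7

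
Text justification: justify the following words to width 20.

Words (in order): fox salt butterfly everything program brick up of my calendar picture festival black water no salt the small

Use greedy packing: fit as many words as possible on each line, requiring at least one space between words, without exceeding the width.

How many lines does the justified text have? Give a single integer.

Answer: 6

Derivation:
Line 1: ['fox', 'salt', 'butterfly'] (min_width=18, slack=2)
Line 2: ['everything', 'program'] (min_width=18, slack=2)
Line 3: ['brick', 'up', 'of', 'my'] (min_width=14, slack=6)
Line 4: ['calendar', 'picture'] (min_width=16, slack=4)
Line 5: ['festival', 'black', 'water'] (min_width=20, slack=0)
Line 6: ['no', 'salt', 'the', 'small'] (min_width=17, slack=3)
Total lines: 6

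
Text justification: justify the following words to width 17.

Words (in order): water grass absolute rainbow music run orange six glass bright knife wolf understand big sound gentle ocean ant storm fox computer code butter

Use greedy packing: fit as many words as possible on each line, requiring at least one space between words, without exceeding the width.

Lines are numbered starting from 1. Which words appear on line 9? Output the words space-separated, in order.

Answer: fox computer code

Derivation:
Line 1: ['water', 'grass'] (min_width=11, slack=6)
Line 2: ['absolute', 'rainbow'] (min_width=16, slack=1)
Line 3: ['music', 'run', 'orange'] (min_width=16, slack=1)
Line 4: ['six', 'glass', 'bright'] (min_width=16, slack=1)
Line 5: ['knife', 'wolf'] (min_width=10, slack=7)
Line 6: ['understand', 'big'] (min_width=14, slack=3)
Line 7: ['sound', 'gentle'] (min_width=12, slack=5)
Line 8: ['ocean', 'ant', 'storm'] (min_width=15, slack=2)
Line 9: ['fox', 'computer', 'code'] (min_width=17, slack=0)
Line 10: ['butter'] (min_width=6, slack=11)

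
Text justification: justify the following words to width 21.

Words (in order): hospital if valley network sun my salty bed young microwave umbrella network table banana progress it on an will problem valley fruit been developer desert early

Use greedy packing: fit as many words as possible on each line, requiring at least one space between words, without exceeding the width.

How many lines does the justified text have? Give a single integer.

Answer: 9

Derivation:
Line 1: ['hospital', 'if', 'valley'] (min_width=18, slack=3)
Line 2: ['network', 'sun', 'my', 'salty'] (min_width=20, slack=1)
Line 3: ['bed', 'young', 'microwave'] (min_width=19, slack=2)
Line 4: ['umbrella', 'network'] (min_width=16, slack=5)
Line 5: ['table', 'banana', 'progress'] (min_width=21, slack=0)
Line 6: ['it', 'on', 'an', 'will', 'problem'] (min_width=21, slack=0)
Line 7: ['valley', 'fruit', 'been'] (min_width=17, slack=4)
Line 8: ['developer', 'desert'] (min_width=16, slack=5)
Line 9: ['early'] (min_width=5, slack=16)
Total lines: 9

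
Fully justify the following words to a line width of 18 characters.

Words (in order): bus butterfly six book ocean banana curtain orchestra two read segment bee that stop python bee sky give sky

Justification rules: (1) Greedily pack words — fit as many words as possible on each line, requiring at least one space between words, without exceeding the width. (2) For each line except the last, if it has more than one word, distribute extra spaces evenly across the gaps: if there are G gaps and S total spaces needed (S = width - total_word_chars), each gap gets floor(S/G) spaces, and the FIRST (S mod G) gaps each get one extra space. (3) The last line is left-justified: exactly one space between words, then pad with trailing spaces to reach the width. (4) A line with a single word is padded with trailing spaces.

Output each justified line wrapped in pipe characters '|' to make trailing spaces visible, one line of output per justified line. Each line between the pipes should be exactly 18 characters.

Line 1: ['bus', 'butterfly', 'six'] (min_width=17, slack=1)
Line 2: ['book', 'ocean', 'banana'] (min_width=17, slack=1)
Line 3: ['curtain', 'orchestra'] (min_width=17, slack=1)
Line 4: ['two', 'read', 'segment'] (min_width=16, slack=2)
Line 5: ['bee', 'that', 'stop'] (min_width=13, slack=5)
Line 6: ['python', 'bee', 'sky'] (min_width=14, slack=4)
Line 7: ['give', 'sky'] (min_width=8, slack=10)

Answer: |bus  butterfly six|
|book  ocean banana|
|curtain  orchestra|
|two  read  segment|
|bee    that   stop|
|python   bee   sky|
|give sky          |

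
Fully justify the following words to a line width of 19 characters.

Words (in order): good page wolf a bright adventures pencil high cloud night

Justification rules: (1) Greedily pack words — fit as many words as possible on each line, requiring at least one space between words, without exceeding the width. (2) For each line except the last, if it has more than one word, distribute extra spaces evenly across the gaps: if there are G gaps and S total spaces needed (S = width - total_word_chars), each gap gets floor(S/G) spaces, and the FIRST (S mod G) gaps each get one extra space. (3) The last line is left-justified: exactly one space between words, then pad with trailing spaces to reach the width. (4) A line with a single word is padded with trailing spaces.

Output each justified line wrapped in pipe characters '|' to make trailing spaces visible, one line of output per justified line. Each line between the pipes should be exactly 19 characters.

Answer: |good  page  wolf  a|
|bright   adventures|
|pencil  high  cloud|
|night              |

Derivation:
Line 1: ['good', 'page', 'wolf', 'a'] (min_width=16, slack=3)
Line 2: ['bright', 'adventures'] (min_width=17, slack=2)
Line 3: ['pencil', 'high', 'cloud'] (min_width=17, slack=2)
Line 4: ['night'] (min_width=5, slack=14)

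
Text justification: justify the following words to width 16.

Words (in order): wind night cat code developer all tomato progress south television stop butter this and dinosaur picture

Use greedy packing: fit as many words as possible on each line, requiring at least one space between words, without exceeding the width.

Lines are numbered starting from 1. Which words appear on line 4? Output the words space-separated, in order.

Line 1: ['wind', 'night', 'cat'] (min_width=14, slack=2)
Line 2: ['code', 'developer'] (min_width=14, slack=2)
Line 3: ['all', 'tomato'] (min_width=10, slack=6)
Line 4: ['progress', 'south'] (min_width=14, slack=2)
Line 5: ['television', 'stop'] (min_width=15, slack=1)
Line 6: ['butter', 'this', 'and'] (min_width=15, slack=1)
Line 7: ['dinosaur', 'picture'] (min_width=16, slack=0)

Answer: progress south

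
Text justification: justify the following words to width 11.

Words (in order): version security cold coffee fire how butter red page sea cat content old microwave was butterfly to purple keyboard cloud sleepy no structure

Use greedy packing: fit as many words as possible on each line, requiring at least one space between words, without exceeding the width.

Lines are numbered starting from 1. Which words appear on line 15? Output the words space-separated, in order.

Answer: sleepy no

Derivation:
Line 1: ['version'] (min_width=7, slack=4)
Line 2: ['security'] (min_width=8, slack=3)
Line 3: ['cold', 'coffee'] (min_width=11, slack=0)
Line 4: ['fire', 'how'] (min_width=8, slack=3)
Line 5: ['butter', 'red'] (min_width=10, slack=1)
Line 6: ['page', 'sea'] (min_width=8, slack=3)
Line 7: ['cat', 'content'] (min_width=11, slack=0)
Line 8: ['old'] (min_width=3, slack=8)
Line 9: ['microwave'] (min_width=9, slack=2)
Line 10: ['was'] (min_width=3, slack=8)
Line 11: ['butterfly'] (min_width=9, slack=2)
Line 12: ['to', 'purple'] (min_width=9, slack=2)
Line 13: ['keyboard'] (min_width=8, slack=3)
Line 14: ['cloud'] (min_width=5, slack=6)
Line 15: ['sleepy', 'no'] (min_width=9, slack=2)
Line 16: ['structure'] (min_width=9, slack=2)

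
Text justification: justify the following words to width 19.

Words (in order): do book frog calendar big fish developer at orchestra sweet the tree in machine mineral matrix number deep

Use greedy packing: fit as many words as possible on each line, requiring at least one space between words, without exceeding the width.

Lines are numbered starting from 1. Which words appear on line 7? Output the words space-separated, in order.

Answer: number deep

Derivation:
Line 1: ['do', 'book', 'frog'] (min_width=12, slack=7)
Line 2: ['calendar', 'big', 'fish'] (min_width=17, slack=2)
Line 3: ['developer', 'at'] (min_width=12, slack=7)
Line 4: ['orchestra', 'sweet', 'the'] (min_width=19, slack=0)
Line 5: ['tree', 'in', 'machine'] (min_width=15, slack=4)
Line 6: ['mineral', 'matrix'] (min_width=14, slack=5)
Line 7: ['number', 'deep'] (min_width=11, slack=8)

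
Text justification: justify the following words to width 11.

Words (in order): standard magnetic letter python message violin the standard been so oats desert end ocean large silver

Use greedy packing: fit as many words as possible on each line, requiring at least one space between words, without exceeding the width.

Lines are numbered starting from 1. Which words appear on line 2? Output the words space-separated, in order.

Line 1: ['standard'] (min_width=8, slack=3)
Line 2: ['magnetic'] (min_width=8, slack=3)
Line 3: ['letter'] (min_width=6, slack=5)
Line 4: ['python'] (min_width=6, slack=5)
Line 5: ['message'] (min_width=7, slack=4)
Line 6: ['violin', 'the'] (min_width=10, slack=1)
Line 7: ['standard'] (min_width=8, slack=3)
Line 8: ['been', 'so'] (min_width=7, slack=4)
Line 9: ['oats', 'desert'] (min_width=11, slack=0)
Line 10: ['end', 'ocean'] (min_width=9, slack=2)
Line 11: ['large'] (min_width=5, slack=6)
Line 12: ['silver'] (min_width=6, slack=5)

Answer: magnetic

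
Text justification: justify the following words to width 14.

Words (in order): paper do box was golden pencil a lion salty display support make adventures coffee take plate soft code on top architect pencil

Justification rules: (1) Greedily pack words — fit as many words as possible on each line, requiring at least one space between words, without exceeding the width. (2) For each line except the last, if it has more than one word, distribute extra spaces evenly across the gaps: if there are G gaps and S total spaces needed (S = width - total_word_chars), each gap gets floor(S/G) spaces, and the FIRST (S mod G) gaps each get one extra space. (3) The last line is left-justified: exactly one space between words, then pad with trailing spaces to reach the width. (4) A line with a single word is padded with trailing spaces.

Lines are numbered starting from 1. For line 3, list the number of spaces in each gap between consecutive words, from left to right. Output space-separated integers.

Line 1: ['paper', 'do', 'box'] (min_width=12, slack=2)
Line 2: ['was', 'golden'] (min_width=10, slack=4)
Line 3: ['pencil', 'a', 'lion'] (min_width=13, slack=1)
Line 4: ['salty', 'display'] (min_width=13, slack=1)
Line 5: ['support', 'make'] (min_width=12, slack=2)
Line 6: ['adventures'] (min_width=10, slack=4)
Line 7: ['coffee', 'take'] (min_width=11, slack=3)
Line 8: ['plate', 'soft'] (min_width=10, slack=4)
Line 9: ['code', 'on', 'top'] (min_width=11, slack=3)
Line 10: ['architect'] (min_width=9, slack=5)
Line 11: ['pencil'] (min_width=6, slack=8)

Answer: 2 1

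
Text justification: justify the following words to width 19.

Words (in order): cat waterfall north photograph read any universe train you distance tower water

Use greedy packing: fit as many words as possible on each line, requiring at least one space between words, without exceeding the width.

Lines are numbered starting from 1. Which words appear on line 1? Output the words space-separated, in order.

Line 1: ['cat', 'waterfall', 'north'] (min_width=19, slack=0)
Line 2: ['photograph', 'read', 'any'] (min_width=19, slack=0)
Line 3: ['universe', 'train', 'you'] (min_width=18, slack=1)
Line 4: ['distance', 'tower'] (min_width=14, slack=5)
Line 5: ['water'] (min_width=5, slack=14)

Answer: cat waterfall north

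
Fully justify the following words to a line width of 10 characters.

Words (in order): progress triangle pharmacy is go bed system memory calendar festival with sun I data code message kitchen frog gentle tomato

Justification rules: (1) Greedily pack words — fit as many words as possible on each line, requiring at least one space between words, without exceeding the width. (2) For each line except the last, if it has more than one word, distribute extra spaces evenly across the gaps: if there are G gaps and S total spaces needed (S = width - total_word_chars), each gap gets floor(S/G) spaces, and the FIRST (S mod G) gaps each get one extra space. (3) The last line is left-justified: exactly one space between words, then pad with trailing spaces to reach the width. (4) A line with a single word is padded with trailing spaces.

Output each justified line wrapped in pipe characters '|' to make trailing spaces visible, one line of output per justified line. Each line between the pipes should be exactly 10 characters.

Answer: |progress  |
|triangle  |
|pharmacy  |
|is  go bed|
|system    |
|memory    |
|calendar  |
|festival  |
|with sun I|
|data  code|
|message   |
|kitchen   |
|frog      |
|gentle    |
|tomato    |

Derivation:
Line 1: ['progress'] (min_width=8, slack=2)
Line 2: ['triangle'] (min_width=8, slack=2)
Line 3: ['pharmacy'] (min_width=8, slack=2)
Line 4: ['is', 'go', 'bed'] (min_width=9, slack=1)
Line 5: ['system'] (min_width=6, slack=4)
Line 6: ['memory'] (min_width=6, slack=4)
Line 7: ['calendar'] (min_width=8, slack=2)
Line 8: ['festival'] (min_width=8, slack=2)
Line 9: ['with', 'sun', 'I'] (min_width=10, slack=0)
Line 10: ['data', 'code'] (min_width=9, slack=1)
Line 11: ['message'] (min_width=7, slack=3)
Line 12: ['kitchen'] (min_width=7, slack=3)
Line 13: ['frog'] (min_width=4, slack=6)
Line 14: ['gentle'] (min_width=6, slack=4)
Line 15: ['tomato'] (min_width=6, slack=4)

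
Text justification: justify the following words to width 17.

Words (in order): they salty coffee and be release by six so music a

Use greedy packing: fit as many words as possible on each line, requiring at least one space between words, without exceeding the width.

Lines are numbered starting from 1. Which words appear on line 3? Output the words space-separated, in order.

Answer: six so music a

Derivation:
Line 1: ['they', 'salty', 'coffee'] (min_width=17, slack=0)
Line 2: ['and', 'be', 'release', 'by'] (min_width=17, slack=0)
Line 3: ['six', 'so', 'music', 'a'] (min_width=14, slack=3)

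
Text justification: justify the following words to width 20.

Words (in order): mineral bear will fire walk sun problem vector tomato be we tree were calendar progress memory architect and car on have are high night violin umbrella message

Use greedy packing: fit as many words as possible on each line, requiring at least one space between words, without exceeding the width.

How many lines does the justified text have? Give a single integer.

Answer: 10

Derivation:
Line 1: ['mineral', 'bear', 'will'] (min_width=17, slack=3)
Line 2: ['fire', 'walk', 'sun'] (min_width=13, slack=7)
Line 3: ['problem', 'vector'] (min_width=14, slack=6)
Line 4: ['tomato', 'be', 'we', 'tree'] (min_width=17, slack=3)
Line 5: ['were', 'calendar'] (min_width=13, slack=7)
Line 6: ['progress', 'memory'] (min_width=15, slack=5)
Line 7: ['architect', 'and', 'car', 'on'] (min_width=20, slack=0)
Line 8: ['have', 'are', 'high', 'night'] (min_width=19, slack=1)
Line 9: ['violin', 'umbrella'] (min_width=15, slack=5)
Line 10: ['message'] (min_width=7, slack=13)
Total lines: 10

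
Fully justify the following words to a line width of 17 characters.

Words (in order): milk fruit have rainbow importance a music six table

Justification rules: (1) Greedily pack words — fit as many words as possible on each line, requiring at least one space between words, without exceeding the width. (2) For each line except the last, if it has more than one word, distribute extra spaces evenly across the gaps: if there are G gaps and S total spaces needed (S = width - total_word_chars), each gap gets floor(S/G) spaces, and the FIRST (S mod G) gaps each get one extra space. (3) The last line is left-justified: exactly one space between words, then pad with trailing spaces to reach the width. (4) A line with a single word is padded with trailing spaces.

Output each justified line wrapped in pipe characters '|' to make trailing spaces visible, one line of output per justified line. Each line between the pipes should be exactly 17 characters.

Line 1: ['milk', 'fruit', 'have'] (min_width=15, slack=2)
Line 2: ['rainbow'] (min_width=7, slack=10)
Line 3: ['importance', 'a'] (min_width=12, slack=5)
Line 4: ['music', 'six', 'table'] (min_width=15, slack=2)

Answer: |milk  fruit  have|
|rainbow          |
|importance      a|
|music six table  |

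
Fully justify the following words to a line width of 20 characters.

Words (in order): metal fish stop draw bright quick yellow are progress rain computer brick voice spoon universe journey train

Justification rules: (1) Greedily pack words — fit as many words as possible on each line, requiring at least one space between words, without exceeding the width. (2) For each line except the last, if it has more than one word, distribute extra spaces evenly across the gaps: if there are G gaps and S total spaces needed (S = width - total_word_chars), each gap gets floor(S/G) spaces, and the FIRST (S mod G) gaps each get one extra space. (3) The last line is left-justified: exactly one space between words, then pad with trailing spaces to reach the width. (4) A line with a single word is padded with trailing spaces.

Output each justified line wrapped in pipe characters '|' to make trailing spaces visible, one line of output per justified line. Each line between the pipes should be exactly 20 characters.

Line 1: ['metal', 'fish', 'stop', 'draw'] (min_width=20, slack=0)
Line 2: ['bright', 'quick', 'yellow'] (min_width=19, slack=1)
Line 3: ['are', 'progress', 'rain'] (min_width=17, slack=3)
Line 4: ['computer', 'brick', 'voice'] (min_width=20, slack=0)
Line 5: ['spoon', 'universe'] (min_width=14, slack=6)
Line 6: ['journey', 'train'] (min_width=13, slack=7)

Answer: |metal fish stop draw|
|bright  quick yellow|
|are   progress  rain|
|computer brick voice|
|spoon       universe|
|journey train       |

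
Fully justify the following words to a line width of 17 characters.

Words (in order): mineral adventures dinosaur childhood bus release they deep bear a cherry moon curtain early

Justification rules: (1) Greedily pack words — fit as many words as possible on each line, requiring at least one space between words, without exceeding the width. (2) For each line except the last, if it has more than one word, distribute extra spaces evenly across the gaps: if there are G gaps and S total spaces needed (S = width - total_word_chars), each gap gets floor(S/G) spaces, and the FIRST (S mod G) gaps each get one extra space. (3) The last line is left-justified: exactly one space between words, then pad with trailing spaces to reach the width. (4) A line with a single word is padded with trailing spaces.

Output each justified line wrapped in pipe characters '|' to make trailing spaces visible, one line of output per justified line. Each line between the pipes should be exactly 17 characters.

Answer: |mineral          |
|adventures       |
|dinosaur         |
|childhood     bus|
|release they deep|
|bear   a   cherry|
|moon      curtain|
|early            |

Derivation:
Line 1: ['mineral'] (min_width=7, slack=10)
Line 2: ['adventures'] (min_width=10, slack=7)
Line 3: ['dinosaur'] (min_width=8, slack=9)
Line 4: ['childhood', 'bus'] (min_width=13, slack=4)
Line 5: ['release', 'they', 'deep'] (min_width=17, slack=0)
Line 6: ['bear', 'a', 'cherry'] (min_width=13, slack=4)
Line 7: ['moon', 'curtain'] (min_width=12, slack=5)
Line 8: ['early'] (min_width=5, slack=12)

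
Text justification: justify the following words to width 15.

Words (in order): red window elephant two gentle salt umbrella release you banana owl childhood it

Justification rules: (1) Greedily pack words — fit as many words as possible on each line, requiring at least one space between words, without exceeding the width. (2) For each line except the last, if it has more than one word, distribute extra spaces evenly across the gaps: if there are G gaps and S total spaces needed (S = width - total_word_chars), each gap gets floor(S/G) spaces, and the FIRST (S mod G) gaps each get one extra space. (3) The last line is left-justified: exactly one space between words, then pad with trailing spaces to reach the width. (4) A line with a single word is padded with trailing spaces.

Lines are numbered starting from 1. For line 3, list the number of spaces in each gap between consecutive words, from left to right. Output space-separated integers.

Line 1: ['red', 'window'] (min_width=10, slack=5)
Line 2: ['elephant', 'two'] (min_width=12, slack=3)
Line 3: ['gentle', 'salt'] (min_width=11, slack=4)
Line 4: ['umbrella'] (min_width=8, slack=7)
Line 5: ['release', 'you'] (min_width=11, slack=4)
Line 6: ['banana', 'owl'] (min_width=10, slack=5)
Line 7: ['childhood', 'it'] (min_width=12, slack=3)

Answer: 5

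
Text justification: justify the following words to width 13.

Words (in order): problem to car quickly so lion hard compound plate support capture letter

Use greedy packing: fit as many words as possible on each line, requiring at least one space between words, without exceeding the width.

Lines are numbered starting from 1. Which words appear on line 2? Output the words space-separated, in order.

Answer: car quickly

Derivation:
Line 1: ['problem', 'to'] (min_width=10, slack=3)
Line 2: ['car', 'quickly'] (min_width=11, slack=2)
Line 3: ['so', 'lion', 'hard'] (min_width=12, slack=1)
Line 4: ['compound'] (min_width=8, slack=5)
Line 5: ['plate', 'support'] (min_width=13, slack=0)
Line 6: ['capture'] (min_width=7, slack=6)
Line 7: ['letter'] (min_width=6, slack=7)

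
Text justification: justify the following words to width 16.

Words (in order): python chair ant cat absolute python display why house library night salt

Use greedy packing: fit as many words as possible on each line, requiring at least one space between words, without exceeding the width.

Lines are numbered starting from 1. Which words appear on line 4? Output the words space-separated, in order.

Answer: why house

Derivation:
Line 1: ['python', 'chair', 'ant'] (min_width=16, slack=0)
Line 2: ['cat', 'absolute'] (min_width=12, slack=4)
Line 3: ['python', 'display'] (min_width=14, slack=2)
Line 4: ['why', 'house'] (min_width=9, slack=7)
Line 5: ['library', 'night'] (min_width=13, slack=3)
Line 6: ['salt'] (min_width=4, slack=12)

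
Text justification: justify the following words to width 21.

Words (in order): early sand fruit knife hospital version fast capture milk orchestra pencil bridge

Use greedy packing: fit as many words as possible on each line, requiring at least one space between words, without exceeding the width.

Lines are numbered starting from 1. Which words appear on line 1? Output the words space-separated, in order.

Line 1: ['early', 'sand', 'fruit'] (min_width=16, slack=5)
Line 2: ['knife', 'hospital'] (min_width=14, slack=7)
Line 3: ['version', 'fast', 'capture'] (min_width=20, slack=1)
Line 4: ['milk', 'orchestra', 'pencil'] (min_width=21, slack=0)
Line 5: ['bridge'] (min_width=6, slack=15)

Answer: early sand fruit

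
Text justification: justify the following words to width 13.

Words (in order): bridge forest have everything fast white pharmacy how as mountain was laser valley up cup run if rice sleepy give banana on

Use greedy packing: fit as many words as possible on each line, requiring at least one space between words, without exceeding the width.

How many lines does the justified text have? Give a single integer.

Answer: 11

Derivation:
Line 1: ['bridge', 'forest'] (min_width=13, slack=0)
Line 2: ['have'] (min_width=4, slack=9)
Line 3: ['everything'] (min_width=10, slack=3)
Line 4: ['fast', 'white'] (min_width=10, slack=3)
Line 5: ['pharmacy', 'how'] (min_width=12, slack=1)
Line 6: ['as', 'mountain'] (min_width=11, slack=2)
Line 7: ['was', 'laser'] (min_width=9, slack=4)
Line 8: ['valley', 'up', 'cup'] (min_width=13, slack=0)
Line 9: ['run', 'if', 'rice'] (min_width=11, slack=2)
Line 10: ['sleepy', 'give'] (min_width=11, slack=2)
Line 11: ['banana', 'on'] (min_width=9, slack=4)
Total lines: 11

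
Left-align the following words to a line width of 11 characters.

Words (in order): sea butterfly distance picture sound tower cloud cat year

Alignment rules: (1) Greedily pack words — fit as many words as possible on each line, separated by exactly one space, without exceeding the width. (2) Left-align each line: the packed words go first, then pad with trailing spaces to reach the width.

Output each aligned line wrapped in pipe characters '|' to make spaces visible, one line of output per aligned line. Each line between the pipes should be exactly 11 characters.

Line 1: ['sea'] (min_width=3, slack=8)
Line 2: ['butterfly'] (min_width=9, slack=2)
Line 3: ['distance'] (min_width=8, slack=3)
Line 4: ['picture'] (min_width=7, slack=4)
Line 5: ['sound', 'tower'] (min_width=11, slack=0)
Line 6: ['cloud', 'cat'] (min_width=9, slack=2)
Line 7: ['year'] (min_width=4, slack=7)

Answer: |sea        |
|butterfly  |
|distance   |
|picture    |
|sound tower|
|cloud cat  |
|year       |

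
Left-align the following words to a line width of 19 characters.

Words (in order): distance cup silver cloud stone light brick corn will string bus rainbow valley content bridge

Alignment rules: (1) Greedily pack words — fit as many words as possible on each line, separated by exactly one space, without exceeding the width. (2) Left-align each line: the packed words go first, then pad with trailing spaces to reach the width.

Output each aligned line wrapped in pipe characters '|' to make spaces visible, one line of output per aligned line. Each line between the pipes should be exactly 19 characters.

Answer: |distance cup silver|
|cloud stone light  |
|brick corn will    |
|string bus rainbow |
|valley content     |
|bridge             |

Derivation:
Line 1: ['distance', 'cup', 'silver'] (min_width=19, slack=0)
Line 2: ['cloud', 'stone', 'light'] (min_width=17, slack=2)
Line 3: ['brick', 'corn', 'will'] (min_width=15, slack=4)
Line 4: ['string', 'bus', 'rainbow'] (min_width=18, slack=1)
Line 5: ['valley', 'content'] (min_width=14, slack=5)
Line 6: ['bridge'] (min_width=6, slack=13)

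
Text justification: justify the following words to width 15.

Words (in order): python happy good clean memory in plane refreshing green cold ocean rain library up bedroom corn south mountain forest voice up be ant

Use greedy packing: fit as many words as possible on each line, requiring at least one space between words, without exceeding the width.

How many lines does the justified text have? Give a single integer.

Line 1: ['python', 'happy'] (min_width=12, slack=3)
Line 2: ['good', 'clean'] (min_width=10, slack=5)
Line 3: ['memory', 'in', 'plane'] (min_width=15, slack=0)
Line 4: ['refreshing'] (min_width=10, slack=5)
Line 5: ['green', 'cold'] (min_width=10, slack=5)
Line 6: ['ocean', 'rain'] (min_width=10, slack=5)
Line 7: ['library', 'up'] (min_width=10, slack=5)
Line 8: ['bedroom', 'corn'] (min_width=12, slack=3)
Line 9: ['south', 'mountain'] (min_width=14, slack=1)
Line 10: ['forest', 'voice', 'up'] (min_width=15, slack=0)
Line 11: ['be', 'ant'] (min_width=6, slack=9)
Total lines: 11

Answer: 11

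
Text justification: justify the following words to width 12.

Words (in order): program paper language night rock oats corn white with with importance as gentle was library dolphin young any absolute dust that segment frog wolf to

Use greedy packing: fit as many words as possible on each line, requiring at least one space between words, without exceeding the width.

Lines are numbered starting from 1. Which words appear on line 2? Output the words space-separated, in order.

Line 1: ['program'] (min_width=7, slack=5)
Line 2: ['paper'] (min_width=5, slack=7)
Line 3: ['language'] (min_width=8, slack=4)
Line 4: ['night', 'rock'] (min_width=10, slack=2)
Line 5: ['oats', 'corn'] (min_width=9, slack=3)
Line 6: ['white', 'with'] (min_width=10, slack=2)
Line 7: ['with'] (min_width=4, slack=8)
Line 8: ['importance'] (min_width=10, slack=2)
Line 9: ['as', 'gentle'] (min_width=9, slack=3)
Line 10: ['was', 'library'] (min_width=11, slack=1)
Line 11: ['dolphin'] (min_width=7, slack=5)
Line 12: ['young', 'any'] (min_width=9, slack=3)
Line 13: ['absolute'] (min_width=8, slack=4)
Line 14: ['dust', 'that'] (min_width=9, slack=3)
Line 15: ['segment', 'frog'] (min_width=12, slack=0)
Line 16: ['wolf', 'to'] (min_width=7, slack=5)

Answer: paper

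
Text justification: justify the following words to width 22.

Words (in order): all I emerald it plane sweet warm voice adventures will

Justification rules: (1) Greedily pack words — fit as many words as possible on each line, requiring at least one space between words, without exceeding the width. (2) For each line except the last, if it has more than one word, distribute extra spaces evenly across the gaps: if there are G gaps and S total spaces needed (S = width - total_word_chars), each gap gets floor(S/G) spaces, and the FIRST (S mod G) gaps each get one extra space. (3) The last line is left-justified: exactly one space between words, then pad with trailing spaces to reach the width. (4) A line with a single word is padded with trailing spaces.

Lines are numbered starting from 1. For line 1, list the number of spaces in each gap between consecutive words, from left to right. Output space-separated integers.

Line 1: ['all', 'I', 'emerald', 'it', 'plane'] (min_width=22, slack=0)
Line 2: ['sweet', 'warm', 'voice'] (min_width=16, slack=6)
Line 3: ['adventures', 'will'] (min_width=15, slack=7)

Answer: 1 1 1 1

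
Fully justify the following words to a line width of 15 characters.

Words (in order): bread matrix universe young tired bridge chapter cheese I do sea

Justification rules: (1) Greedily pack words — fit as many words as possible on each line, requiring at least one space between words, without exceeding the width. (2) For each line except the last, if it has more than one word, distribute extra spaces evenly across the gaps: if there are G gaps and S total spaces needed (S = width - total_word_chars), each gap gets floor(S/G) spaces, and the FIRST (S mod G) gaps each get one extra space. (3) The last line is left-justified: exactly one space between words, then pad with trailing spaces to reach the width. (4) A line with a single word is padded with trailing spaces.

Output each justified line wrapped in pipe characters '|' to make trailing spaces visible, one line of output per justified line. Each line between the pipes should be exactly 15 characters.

Answer: |bread    matrix|
|universe  young|
|tired    bridge|
|chapter  cheese|
|I do sea       |

Derivation:
Line 1: ['bread', 'matrix'] (min_width=12, slack=3)
Line 2: ['universe', 'young'] (min_width=14, slack=1)
Line 3: ['tired', 'bridge'] (min_width=12, slack=3)
Line 4: ['chapter', 'cheese'] (min_width=14, slack=1)
Line 5: ['I', 'do', 'sea'] (min_width=8, slack=7)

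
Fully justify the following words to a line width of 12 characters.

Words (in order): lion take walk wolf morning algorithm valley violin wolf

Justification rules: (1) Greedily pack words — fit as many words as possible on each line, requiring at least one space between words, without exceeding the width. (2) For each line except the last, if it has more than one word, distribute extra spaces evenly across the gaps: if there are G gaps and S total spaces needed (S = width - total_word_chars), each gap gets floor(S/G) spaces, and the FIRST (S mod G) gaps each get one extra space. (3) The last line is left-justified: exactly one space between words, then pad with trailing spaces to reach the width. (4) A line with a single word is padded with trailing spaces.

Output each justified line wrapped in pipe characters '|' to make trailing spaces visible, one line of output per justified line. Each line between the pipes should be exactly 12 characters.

Line 1: ['lion', 'take'] (min_width=9, slack=3)
Line 2: ['walk', 'wolf'] (min_width=9, slack=3)
Line 3: ['morning'] (min_width=7, slack=5)
Line 4: ['algorithm'] (min_width=9, slack=3)
Line 5: ['valley'] (min_width=6, slack=6)
Line 6: ['violin', 'wolf'] (min_width=11, slack=1)

Answer: |lion    take|
|walk    wolf|
|morning     |
|algorithm   |
|valley      |
|violin wolf |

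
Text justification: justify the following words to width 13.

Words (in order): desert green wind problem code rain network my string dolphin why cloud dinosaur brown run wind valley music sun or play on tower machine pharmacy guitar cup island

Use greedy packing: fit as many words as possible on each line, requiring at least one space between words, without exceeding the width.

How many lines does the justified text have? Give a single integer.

Answer: 16

Derivation:
Line 1: ['desert', 'green'] (min_width=12, slack=1)
Line 2: ['wind', 'problem'] (min_width=12, slack=1)
Line 3: ['code', 'rain'] (min_width=9, slack=4)
Line 4: ['network', 'my'] (min_width=10, slack=3)
Line 5: ['string'] (min_width=6, slack=7)
Line 6: ['dolphin', 'why'] (min_width=11, slack=2)
Line 7: ['cloud'] (min_width=5, slack=8)
Line 8: ['dinosaur'] (min_width=8, slack=5)
Line 9: ['brown', 'run'] (min_width=9, slack=4)
Line 10: ['wind', 'valley'] (min_width=11, slack=2)
Line 11: ['music', 'sun', 'or'] (min_width=12, slack=1)
Line 12: ['play', 'on', 'tower'] (min_width=13, slack=0)
Line 13: ['machine'] (min_width=7, slack=6)
Line 14: ['pharmacy'] (min_width=8, slack=5)
Line 15: ['guitar', 'cup'] (min_width=10, slack=3)
Line 16: ['island'] (min_width=6, slack=7)
Total lines: 16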